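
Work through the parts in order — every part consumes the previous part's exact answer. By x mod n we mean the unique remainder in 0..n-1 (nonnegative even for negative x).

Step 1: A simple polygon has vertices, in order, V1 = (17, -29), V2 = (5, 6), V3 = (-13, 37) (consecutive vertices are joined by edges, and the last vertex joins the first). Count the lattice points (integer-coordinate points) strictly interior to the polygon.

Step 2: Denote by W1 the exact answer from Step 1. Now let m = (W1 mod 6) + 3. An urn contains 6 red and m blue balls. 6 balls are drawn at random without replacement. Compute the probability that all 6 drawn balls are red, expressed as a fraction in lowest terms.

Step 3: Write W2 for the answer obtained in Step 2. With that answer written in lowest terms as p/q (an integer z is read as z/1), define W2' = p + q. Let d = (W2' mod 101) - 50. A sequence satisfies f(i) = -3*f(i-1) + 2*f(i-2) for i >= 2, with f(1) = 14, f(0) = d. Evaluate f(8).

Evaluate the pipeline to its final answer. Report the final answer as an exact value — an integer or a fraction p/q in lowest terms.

35504

Step 1: cross terms: (17*6 - 5*-29)=247, (5*37 - -13*6)=263, (-13*-29 - 17*37)=-252; twice the area = |258| = 258; area = 129; boundary points = 1 + 1 + 6 = 8; strictly interior points = area - boundary/2 + 1 = 126; answer 126
Step 2: W1 = 126; m = 3; total draws C(9,6) = 84; favorable C(6,6) = 1; P = 1/84; answer 1/84
Step 3: W2 = 1/84; threaded value p + q = 85; d = 35; f(2) = -3*(14) + 2*(35) = 28; iterating: f(2)=28, f(3)=-56, f(4)=224, f(5)=-784, f(6)=2800, f(7)=-9968, f(8)=35504; answer 35504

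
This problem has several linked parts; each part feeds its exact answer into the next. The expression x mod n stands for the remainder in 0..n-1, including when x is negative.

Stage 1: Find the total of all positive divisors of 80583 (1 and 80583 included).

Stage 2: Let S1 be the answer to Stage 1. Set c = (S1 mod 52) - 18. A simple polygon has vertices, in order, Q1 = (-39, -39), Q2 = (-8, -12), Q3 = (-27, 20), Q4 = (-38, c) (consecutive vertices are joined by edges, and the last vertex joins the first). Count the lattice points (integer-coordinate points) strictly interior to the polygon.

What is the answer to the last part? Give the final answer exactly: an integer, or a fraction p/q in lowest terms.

939

Stage 1: 80583 = 3 * 26861; sigma = (1 + 3) * (1 + 26861) = 4 * 26862 = 107448; answer 107448
Stage 2: S1 = 107448; c = -2; cross terms: (-39*-12 - -8*-39)=156, (-8*20 - -27*-12)=-484, (-27*-2 - -38*20)=814, (-38*-39 - -39*-2)=1404; twice the area = |1890| = 1890; area = 945; boundary points = 1 + 1 + 11 + 1 = 14; strictly interior points = area - boundary/2 + 1 = 939; answer 939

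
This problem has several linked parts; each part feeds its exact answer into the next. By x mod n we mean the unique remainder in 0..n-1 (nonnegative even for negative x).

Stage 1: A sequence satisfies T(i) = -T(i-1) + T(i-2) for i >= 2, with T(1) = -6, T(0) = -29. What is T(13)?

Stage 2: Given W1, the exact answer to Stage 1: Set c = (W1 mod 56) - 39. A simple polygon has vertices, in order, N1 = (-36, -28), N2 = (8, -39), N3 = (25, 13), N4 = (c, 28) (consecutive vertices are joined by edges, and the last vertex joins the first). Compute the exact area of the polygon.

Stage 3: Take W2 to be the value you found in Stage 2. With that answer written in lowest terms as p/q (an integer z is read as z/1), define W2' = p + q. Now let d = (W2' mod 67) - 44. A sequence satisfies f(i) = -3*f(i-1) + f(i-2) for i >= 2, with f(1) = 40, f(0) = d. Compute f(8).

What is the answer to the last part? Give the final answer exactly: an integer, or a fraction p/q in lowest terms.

-170159

Stage 1: T(2) = -1*(-6) + 1*(-29) = -23; iterating: T(2)=-23, T(3)=17, T(4)=-40, T(5)=57, T(6)=-97, T(7)=154, T(8)=-251, T(9)=405, T(10)=-656, T(11)=1061, T(12)=-1717, T(13)=2778; answer 2778
Stage 2: W1 = 2778; c = -5; cross terms: (-36*-39 - 8*-28)=1628, (8*13 - 25*-39)=1079, (25*28 - -5*13)=765, (-5*-28 - -36*28)=1148; twice the area = |4620| = 4620; area = 2310; answer 2310
Stage 3: W2 = 2310; threaded value p + q = 2311; d = -11; f(2) = -3*(40) + 1*(-11) = -131; iterating: f(2)=-131, f(3)=433, f(4)=-1430, f(5)=4723, f(6)=-15599, f(7)=51520, f(8)=-170159; answer -170159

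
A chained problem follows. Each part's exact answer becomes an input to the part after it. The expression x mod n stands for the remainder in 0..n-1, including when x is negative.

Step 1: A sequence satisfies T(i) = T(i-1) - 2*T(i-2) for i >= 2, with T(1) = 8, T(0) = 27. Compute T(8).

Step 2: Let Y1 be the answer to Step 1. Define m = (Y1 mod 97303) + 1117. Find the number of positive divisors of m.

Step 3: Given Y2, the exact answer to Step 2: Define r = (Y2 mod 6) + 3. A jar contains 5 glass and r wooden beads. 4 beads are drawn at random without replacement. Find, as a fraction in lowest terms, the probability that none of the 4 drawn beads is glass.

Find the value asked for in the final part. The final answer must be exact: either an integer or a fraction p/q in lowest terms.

Step 1: T(2) = 1*(8) - 2*(27) = -46; iterating: T(2)=-46, T(3)=-62, T(4)=30, T(5)=154, T(6)=94, T(7)=-214, T(8)=-402; answer -402
Step 2: Y1 = -402; m = 98018; 98018 = 2 * 49009; number of divisors = (1+1) * (1+1) = 4; answer 4
Step 3: Y2 = 4; r = 7; total draws C(12,4) = 495; favorable C(7,4) = 35; P = 7/99; answer 7/99

7/99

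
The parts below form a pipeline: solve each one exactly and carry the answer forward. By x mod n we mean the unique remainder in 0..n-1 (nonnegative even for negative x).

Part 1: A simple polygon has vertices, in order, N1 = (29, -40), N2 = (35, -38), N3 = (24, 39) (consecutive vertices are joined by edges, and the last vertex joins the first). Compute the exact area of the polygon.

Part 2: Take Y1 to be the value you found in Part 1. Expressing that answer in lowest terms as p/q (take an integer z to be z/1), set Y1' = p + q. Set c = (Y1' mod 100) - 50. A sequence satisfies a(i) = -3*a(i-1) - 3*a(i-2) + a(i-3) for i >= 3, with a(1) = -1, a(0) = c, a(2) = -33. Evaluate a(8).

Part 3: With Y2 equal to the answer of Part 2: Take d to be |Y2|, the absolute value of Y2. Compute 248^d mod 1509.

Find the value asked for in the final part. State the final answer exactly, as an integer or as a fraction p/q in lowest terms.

Part 1: cross terms: (29*-38 - 35*-40)=298, (35*39 - 24*-38)=2277, (24*-40 - 29*39)=-2091; twice the area = |484| = 484; area = 242; answer 242
Part 2: Y1 = 242; threaded value p + q = 243; c = -7; a(3) = -3*(-33) - 3*(-1) + 1*(-7) = 95; iterating: a(3)=95, a(4)=-187, a(5)=243, a(6)=-73, a(7)=-697, a(8)=2553; answer 2553
Part 3: Y2 = 2553; d = 2553; squarings mod 1509: 248^1=248, 248^2=1144, 248^4=433, 248^8=373, 248^16=301, 248^32=61, 248^64=703, 248^128=766, 248^256=1264, 248^512=1174, 248^1024=559, 248^2048=118; 248^2553 = 248^1 * 248^8 * 248^16 * 248^32 * 248^64 * 248^128 * 248^256 * 248^2048 = 851 (mod 1509); answer 851

851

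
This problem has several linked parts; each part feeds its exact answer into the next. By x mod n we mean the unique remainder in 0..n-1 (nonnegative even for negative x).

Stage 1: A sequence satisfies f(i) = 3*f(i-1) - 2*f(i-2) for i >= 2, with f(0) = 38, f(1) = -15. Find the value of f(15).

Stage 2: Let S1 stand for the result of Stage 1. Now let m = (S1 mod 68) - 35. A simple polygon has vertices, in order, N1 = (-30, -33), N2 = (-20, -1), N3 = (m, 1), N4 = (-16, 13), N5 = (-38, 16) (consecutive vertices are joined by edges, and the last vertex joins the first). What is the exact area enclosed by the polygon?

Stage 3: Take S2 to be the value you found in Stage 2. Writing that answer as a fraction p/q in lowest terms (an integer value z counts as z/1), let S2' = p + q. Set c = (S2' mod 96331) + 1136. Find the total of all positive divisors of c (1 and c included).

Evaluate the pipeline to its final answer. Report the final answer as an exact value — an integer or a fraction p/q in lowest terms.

Stage 1: f(2) = 3*(-15) - 2*(38) = -121; iterating: f(2)=-121, f(3)=-333, f(4)=-757, f(5)=-1605, f(6)=-3301, f(7)=-6693, f(8)=-13477, f(9)=-27045, f(10)=-54181, f(11)=-108453, f(12)=-216997, f(13)=-434085, f(14)=-868261, f(15)=-1736613; answer -1736613
Stage 2: S1 = -1736613; m = 4; cross terms: (-30*-1 - -20*-33)=-630, (-20*1 - 4*-1)=-16, (4*13 - -16*1)=68, (-16*16 - -38*13)=238, (-38*-33 - -30*16)=1734; twice the area = |1394| = 1394; area = 697; answer 697
Stage 3: S2 = 697; threaded value p + q = 698; c = 1834; 1834 = 2 * 7 * 131; sigma = (1 + 2) * (1 + 7) * (1 + 131) = 3 * 8 * 132 = 3168; answer 3168

3168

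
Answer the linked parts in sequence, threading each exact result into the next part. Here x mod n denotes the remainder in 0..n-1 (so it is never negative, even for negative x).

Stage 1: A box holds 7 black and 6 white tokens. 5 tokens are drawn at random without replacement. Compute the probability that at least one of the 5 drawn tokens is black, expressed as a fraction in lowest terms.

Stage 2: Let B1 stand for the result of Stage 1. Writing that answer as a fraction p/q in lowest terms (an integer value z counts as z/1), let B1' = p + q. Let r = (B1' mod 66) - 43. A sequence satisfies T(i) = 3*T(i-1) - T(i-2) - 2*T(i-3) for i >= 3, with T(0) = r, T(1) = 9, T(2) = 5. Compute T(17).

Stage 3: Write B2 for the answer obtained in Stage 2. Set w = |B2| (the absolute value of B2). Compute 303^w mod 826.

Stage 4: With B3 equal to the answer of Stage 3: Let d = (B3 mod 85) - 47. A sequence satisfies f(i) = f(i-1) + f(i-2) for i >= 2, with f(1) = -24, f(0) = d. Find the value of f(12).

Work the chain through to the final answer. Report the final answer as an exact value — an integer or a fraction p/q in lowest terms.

-7016

Stage 1: total draws C(13,5) = 1287; complement C(6,5) = 6; favorable 1287 - 6 = 1281; P = 427/429; answer 427/429
Stage 2: B1 = 427/429; threaded value p + q = 856; r = 21; T(3) = 3*(5) - 1*(9) - 2*(21) = -36; iterating: T(3)=-36, T(4)=-131, T(5)=-367, T(6)=-898, T(7)=-2065, T(8)=-4563, T(9)=-9828, T(10)=-20791, T(11)=-43419, T(12)=-89810, T(13)=-184429, T(14)=-376639, T(15)=-765868, T(16)=-1552107, T(17)=-3137175; answer -3137175
Stage 3: B2 = -3137175; w = 3137175; squarings mod 826: 303^1=303, 303^2=123, 303^4=261, 303^8=389, 303^16=163, 303^32=137, 303^64=597, 303^128=403, 303^256=513, 303^512=501, 303^1024=723, 303^2048=697, 303^4096=121, 303^8192=599, 303^16384=317, 303^32768=543, 303^65536=793, 303^131072=263, 303^262144=611, 303^524288=795, 303^1048576=135, 303^2097152=53; 303^3137175 = 303^1 * 303^2 * 303^4 * 303^16 * 303^128 * 303^512 * 303^1024 * 303^2048 * 303^4096 * 303^16384 * 303^32768 * 303^65536 * 303^131072 * 303^262144 * 303^524288 * 303^2097152 = 687 (mod 826); answer 687
Stage 4: B3 = 687; d = -40; f(2) = 1*(-24) + 1*(-40) = -64; iterating: f(2)=-64, f(3)=-88, f(4)=-152, f(5)=-240, f(6)=-392, f(7)=-632, f(8)=-1024, f(9)=-1656, f(10)=-2680, f(11)=-4336, f(12)=-7016; answer -7016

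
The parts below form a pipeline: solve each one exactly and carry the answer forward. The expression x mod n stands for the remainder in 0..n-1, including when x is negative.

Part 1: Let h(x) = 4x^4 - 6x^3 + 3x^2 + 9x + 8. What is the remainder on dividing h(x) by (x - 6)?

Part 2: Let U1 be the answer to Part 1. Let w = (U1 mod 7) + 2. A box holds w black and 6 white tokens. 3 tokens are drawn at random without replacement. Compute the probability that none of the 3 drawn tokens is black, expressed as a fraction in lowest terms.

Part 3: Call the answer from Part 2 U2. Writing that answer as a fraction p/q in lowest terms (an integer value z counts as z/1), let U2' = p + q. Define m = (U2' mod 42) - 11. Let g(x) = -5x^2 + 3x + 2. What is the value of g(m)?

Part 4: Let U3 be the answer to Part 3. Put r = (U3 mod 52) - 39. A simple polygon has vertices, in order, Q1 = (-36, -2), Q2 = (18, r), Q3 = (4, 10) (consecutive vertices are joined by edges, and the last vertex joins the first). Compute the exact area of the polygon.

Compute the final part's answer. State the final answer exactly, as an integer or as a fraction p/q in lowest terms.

704

Part 1: remainder = value at the root: 4*(6)^4 - 6*(6)^3 + 3*(6)^2 + 9*(6)^1 + 8 = (5184) + (-1296) + (108) + (54) + (8) = 4058; answer 4058
Part 2: U1 = 4058; w = 7; total draws C(13,3) = 286; favorable C(6,3) = 20; P = 10/143; answer 10/143
Part 3: U2 = 10/143; threaded value p + q = 153; m = 16; -5*(16)^2 + 3*(16)^1 + 2 = (-1280) + (48) + (2) = -1230; answer -1230
Part 4: U3 = -1230; r = -21; cross terms: (-36*-21 - 18*-2)=792, (18*10 - 4*-21)=264, (4*-2 - -36*10)=352; twice the area = |1408| = 1408; area = 704; answer 704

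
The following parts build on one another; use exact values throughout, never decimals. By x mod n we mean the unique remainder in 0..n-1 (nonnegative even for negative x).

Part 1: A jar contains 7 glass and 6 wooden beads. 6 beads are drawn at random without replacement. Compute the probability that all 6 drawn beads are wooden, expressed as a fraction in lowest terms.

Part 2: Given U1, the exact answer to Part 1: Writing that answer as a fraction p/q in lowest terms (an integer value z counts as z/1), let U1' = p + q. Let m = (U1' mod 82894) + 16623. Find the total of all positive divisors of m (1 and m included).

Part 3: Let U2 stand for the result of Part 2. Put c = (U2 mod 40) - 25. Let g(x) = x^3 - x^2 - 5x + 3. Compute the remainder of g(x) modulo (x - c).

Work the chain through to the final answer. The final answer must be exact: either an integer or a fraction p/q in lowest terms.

Part 1: total draws C(13,6) = 1716; favorable C(6,6) = 1; P = 1/1716; answer 1/1716
Part 2: U1 = 1/1716; threaded value p + q = 1717; m = 18340; 18340 = 2^2 * 5 * 7 * 131; sigma = (1 + 2 + 4) * (1 + 5) * (1 + 7) * (1 + 131) = 7 * 6 * 8 * 132 = 44352; answer 44352
Part 3: U2 = 44352; c = 7; remainder = value at the root: 1*(7)^3 - 1*(7)^2 - 5*(7)^1 + 3 = (343) + (-49) + (-35) + (3) = 262; answer 262

262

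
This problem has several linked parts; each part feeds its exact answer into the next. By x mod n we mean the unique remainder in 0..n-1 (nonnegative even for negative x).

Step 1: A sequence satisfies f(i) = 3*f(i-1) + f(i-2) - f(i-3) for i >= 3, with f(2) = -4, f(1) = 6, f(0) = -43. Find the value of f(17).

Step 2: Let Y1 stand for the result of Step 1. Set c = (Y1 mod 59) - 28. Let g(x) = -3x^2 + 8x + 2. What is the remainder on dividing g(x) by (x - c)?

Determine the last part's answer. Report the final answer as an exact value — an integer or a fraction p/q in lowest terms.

-1489

Step 1: f(3) = 3*(-4) + 1*(6) - 1*(-43) = 37; iterating: f(3)=37, f(4)=101, f(5)=344, f(6)=1096, f(7)=3531, f(8)=11345, f(9)=36470, f(10)=117224, f(11)=376797, f(12)=1211145, f(13)=3893008, f(14)=12513372, f(15)=40221979, f(16)=129286301, f(17)=415567510; answer 415567510
Step 2: Y1 = 415567510; c = -21; remainder = value at the root: -3*(-21)^2 + 8*(-21)^1 + 2 = (-1323) + (-168) + (2) = -1489; answer -1489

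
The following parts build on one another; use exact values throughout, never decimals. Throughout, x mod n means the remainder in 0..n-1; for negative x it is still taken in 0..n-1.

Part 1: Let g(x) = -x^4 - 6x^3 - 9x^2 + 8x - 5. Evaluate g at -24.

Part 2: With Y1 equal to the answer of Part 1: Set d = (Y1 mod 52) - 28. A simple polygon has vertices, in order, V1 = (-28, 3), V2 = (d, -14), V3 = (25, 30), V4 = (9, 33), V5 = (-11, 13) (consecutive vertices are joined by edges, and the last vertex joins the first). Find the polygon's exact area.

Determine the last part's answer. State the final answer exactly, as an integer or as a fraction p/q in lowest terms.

Part 1: -1*(-24)^4 - 6*(-24)^3 - 9*(-24)^2 + 8*(-24)^1 - 5 = (-331776) + (82944) + (-5184) + (-192) + (-5) = -254213; answer -254213
Part 2: Y1 = -254213; d = -13; cross terms: (-28*-14 - -13*3)=431, (-13*30 - 25*-14)=-40, (25*33 - 9*30)=555, (9*13 - -11*33)=480, (-11*3 - -28*13)=331; twice the area = |1757| = 1757; area = 1757/2; answer 1757/2

1757/2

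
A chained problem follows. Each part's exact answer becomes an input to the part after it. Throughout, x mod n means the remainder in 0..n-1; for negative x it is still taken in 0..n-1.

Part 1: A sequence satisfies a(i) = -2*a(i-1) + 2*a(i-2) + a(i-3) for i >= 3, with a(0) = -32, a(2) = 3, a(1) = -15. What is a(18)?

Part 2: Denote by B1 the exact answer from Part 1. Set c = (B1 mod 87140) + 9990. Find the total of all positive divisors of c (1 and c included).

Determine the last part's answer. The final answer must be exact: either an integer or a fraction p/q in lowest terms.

148032

Part 1: a(3) = -2*(3) + 2*(-15) + 1*(-32) = -68; iterating: a(3)=-68, a(4)=127, a(5)=-387, a(6)=960, a(7)=-2567, a(8)=6667, a(9)=-17508, a(10)=45783, a(11)=-119915, a(12)=313888, a(13)=-821823, a(14)=2151507, a(15)=-5632772, a(16)=14746735, a(17)=-38607507, a(18)=101075712; answer 101075712
Part 2: B1 = 101075712; c = 90442; 90442 = 2 * 11 * 4111; sigma = (1 + 2) * (1 + 11) * (1 + 4111) = 3 * 12 * 4112 = 148032; answer 148032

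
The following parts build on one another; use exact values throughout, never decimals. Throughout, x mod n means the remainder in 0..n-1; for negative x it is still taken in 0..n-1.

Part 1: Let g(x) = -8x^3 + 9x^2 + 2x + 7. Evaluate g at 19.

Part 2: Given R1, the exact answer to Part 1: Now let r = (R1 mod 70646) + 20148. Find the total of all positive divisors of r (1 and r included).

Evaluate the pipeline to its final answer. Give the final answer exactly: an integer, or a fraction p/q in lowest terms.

Part 1: -8*(19)^3 + 9*(19)^2 + 2*(19)^1 + 7 = (-54872) + (3249) + (38) + (7) = -51578; answer -51578
Part 2: R1 = -51578; r = 39216; 39216 = 2^4 * 3 * 19 * 43; sigma = (1 + 2 + 4 + 8 + 16) * (1 + 3) * (1 + 19) * (1 + 43) = 31 * 4 * 20 * 44 = 109120; answer 109120

109120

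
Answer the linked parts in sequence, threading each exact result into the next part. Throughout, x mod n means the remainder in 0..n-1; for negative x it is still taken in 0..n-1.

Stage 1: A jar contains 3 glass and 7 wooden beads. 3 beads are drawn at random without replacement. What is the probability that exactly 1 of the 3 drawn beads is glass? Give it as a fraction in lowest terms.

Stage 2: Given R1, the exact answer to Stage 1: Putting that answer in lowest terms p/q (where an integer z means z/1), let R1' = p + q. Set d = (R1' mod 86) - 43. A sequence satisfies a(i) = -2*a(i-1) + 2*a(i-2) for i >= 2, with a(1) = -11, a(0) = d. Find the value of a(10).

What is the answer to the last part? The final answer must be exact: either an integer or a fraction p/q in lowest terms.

Stage 1: total draws C(10,3) = 120; favorable C(3,1)*C(7,2) = 63; P = 21/40; answer 21/40
Stage 2: R1 = 21/40; threaded value p + q = 61; d = 18; a(2) = -2*(-11) + 2*(18) = 58; iterating: a(2)=58, a(3)=-138, a(4)=392, a(5)=-1060, a(6)=2904, a(7)=-7928, a(8)=21664, a(9)=-59184, a(10)=161696; answer 161696

161696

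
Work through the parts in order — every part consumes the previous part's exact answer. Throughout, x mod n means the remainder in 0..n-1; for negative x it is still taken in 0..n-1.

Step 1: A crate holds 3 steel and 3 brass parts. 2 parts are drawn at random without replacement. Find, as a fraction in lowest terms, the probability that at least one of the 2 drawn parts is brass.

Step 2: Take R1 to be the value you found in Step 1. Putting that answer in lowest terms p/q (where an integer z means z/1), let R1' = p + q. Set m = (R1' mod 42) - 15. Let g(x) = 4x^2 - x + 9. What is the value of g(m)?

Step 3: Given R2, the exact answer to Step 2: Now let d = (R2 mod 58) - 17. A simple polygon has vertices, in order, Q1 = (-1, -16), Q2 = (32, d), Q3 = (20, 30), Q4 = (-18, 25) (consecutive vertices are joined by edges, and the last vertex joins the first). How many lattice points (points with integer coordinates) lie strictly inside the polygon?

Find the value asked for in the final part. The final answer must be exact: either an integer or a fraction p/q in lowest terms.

1136

Step 1: total draws C(6,2) = 15; complement C(3,2) = 3; favorable 15 - 3 = 12; P = 4/5; answer 4/5
Step 2: R1 = 4/5; threaded value p + q = 9; m = -6; 4*(-6)^2 - 1*(-6)^1 + 9 = (144) + (6) + (9) = 159; answer 159
Step 3: R2 = 159; d = 26; cross terms: (-1*26 - 32*-16)=486, (32*30 - 20*26)=440, (20*25 - -18*30)=1040, (-18*-16 - -1*25)=313; twice the area = |2279| = 2279; area = 2279/2; boundary points = 3 + 4 + 1 + 1 = 9; strictly interior points = area - boundary/2 + 1 = 1136; answer 1136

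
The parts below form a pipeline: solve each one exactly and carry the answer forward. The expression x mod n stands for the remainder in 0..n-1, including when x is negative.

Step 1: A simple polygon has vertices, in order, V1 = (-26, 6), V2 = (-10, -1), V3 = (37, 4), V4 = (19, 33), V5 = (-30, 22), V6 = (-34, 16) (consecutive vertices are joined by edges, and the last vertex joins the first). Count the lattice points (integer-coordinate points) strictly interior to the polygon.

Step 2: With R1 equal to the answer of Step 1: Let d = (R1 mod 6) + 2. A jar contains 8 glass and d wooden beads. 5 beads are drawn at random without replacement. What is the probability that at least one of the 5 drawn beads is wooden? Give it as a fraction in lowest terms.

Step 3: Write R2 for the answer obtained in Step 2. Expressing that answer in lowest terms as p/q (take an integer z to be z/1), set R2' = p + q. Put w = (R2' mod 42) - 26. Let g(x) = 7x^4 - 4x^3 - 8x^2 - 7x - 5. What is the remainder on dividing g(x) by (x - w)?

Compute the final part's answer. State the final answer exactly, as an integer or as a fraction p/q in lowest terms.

Step 1: cross terms: (-26*-1 - -10*6)=86, (-10*4 - 37*-1)=-3, (37*33 - 19*4)=1145, (19*22 - -30*33)=1408, (-30*16 - -34*22)=268, (-34*6 - -26*16)=212; twice the area = |3116| = 3116; area = 1558; boundary points = 1 + 1 + 1 + 1 + 2 + 2 = 8; strictly interior points = area - boundary/2 + 1 = 1555; answer 1555
Step 2: R1 = 1555; d = 3; total draws C(11,5) = 462; complement C(8,5) = 56; favorable 462 - 56 = 406; P = 29/33; answer 29/33
Step 3: R2 = 29/33; threaded value p + q = 62; w = -6; remainder = value at the root: 7*(-6)^4 - 4*(-6)^3 - 8*(-6)^2 - 7*(-6)^1 - 5 = (9072) + (864) + (-288) + (42) + (-5) = 9685; answer 9685

9685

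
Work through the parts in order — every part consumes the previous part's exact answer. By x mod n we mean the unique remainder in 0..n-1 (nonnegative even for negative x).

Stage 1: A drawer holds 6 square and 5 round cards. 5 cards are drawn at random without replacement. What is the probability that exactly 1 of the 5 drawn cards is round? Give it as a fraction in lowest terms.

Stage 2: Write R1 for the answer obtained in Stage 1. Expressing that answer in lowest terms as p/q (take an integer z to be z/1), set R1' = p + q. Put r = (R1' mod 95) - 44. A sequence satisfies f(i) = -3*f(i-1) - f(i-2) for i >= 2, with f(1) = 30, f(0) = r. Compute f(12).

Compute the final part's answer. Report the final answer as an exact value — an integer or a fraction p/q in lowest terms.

Stage 1: total draws C(11,5) = 462; favorable C(5,1)*C(6,4) = 75; P = 25/154; answer 25/154
Stage 2: R1 = 25/154; threaded value p + q = 179; r = 40; f(2) = -3*(30) - 1*(40) = -130; iterating: f(2)=-130, f(3)=360, f(4)=-950, f(5)=2490, f(6)=-6520, f(7)=17070, f(8)=-44690, f(9)=117000, f(10)=-306310, f(11)=801930, f(12)=-2099480; answer -2099480

-2099480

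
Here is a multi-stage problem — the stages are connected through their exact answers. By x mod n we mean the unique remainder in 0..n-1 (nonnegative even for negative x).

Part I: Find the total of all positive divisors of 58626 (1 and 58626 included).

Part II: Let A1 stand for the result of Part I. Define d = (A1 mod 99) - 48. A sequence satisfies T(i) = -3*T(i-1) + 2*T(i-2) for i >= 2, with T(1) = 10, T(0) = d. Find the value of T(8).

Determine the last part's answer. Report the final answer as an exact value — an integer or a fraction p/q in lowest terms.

Part I: 58626 = 2 * 3^2 * 3257; sigma = (1 + 2) * (1 + 3 + 9) * (1 + 3257) = 3 * 13 * 3258 = 127062; answer 127062
Part II: A1 = 127062; d = -3; T(2) = -3*(10) + 2*(-3) = -36; iterating: T(2)=-36, T(3)=128, T(4)=-456, T(5)=1624, T(6)=-5784, T(7)=20600, T(8)=-73368; answer -73368

-73368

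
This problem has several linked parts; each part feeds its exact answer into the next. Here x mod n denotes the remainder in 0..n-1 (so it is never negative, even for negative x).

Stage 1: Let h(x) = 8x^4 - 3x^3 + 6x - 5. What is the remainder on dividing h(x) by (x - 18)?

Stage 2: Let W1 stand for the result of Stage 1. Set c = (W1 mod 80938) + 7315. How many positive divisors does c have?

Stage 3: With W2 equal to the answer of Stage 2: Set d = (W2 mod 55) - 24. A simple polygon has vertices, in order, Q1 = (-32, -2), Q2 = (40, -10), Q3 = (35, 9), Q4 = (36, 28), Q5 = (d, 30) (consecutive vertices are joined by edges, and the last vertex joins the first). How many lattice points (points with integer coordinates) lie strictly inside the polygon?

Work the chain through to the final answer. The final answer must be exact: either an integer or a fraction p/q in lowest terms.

1882

Stage 1: remainder = value at the root: 8*(18)^4 - 3*(18)^3 + 6*(18)^1 - 5 = (839808) + (-17496) + (108) + (-5) = 822415; answer 822415
Stage 2: W1 = 822415; c = 20350; 20350 = 2 * 5^2 * 11 * 37; number of divisors = (1+1) * (2+1) * (1+1) * (1+1) = 24; answer 24
Stage 3: W2 = 24; d = 0; cross terms: (-32*-10 - 40*-2)=400, (40*9 - 35*-10)=710, (35*28 - 36*9)=656, (36*30 - 0*28)=1080, (0*-2 - -32*30)=960; twice the area = |3806| = 3806; area = 1903; boundary points = 8 + 1 + 1 + 2 + 32 = 44; strictly interior points = area - boundary/2 + 1 = 1882; answer 1882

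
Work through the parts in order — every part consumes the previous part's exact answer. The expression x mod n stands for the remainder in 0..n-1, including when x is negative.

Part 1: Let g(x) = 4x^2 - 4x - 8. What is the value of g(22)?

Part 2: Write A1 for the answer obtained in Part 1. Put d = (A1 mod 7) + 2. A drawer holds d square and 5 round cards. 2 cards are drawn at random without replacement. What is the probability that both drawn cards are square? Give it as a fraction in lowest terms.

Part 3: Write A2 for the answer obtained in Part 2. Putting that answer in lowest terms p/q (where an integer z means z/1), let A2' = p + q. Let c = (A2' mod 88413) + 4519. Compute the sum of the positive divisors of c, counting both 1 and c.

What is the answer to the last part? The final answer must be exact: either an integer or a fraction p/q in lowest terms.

11648

Part 1: 4*(22)^2 - 4*(22)^1 - 8 = (1936) + (-88) + (-8) = 1840; answer 1840
Part 2: A1 = 1840; d = 8; total draws C(13,2) = 78; favorable C(8,2) = 28; P = 14/39; answer 14/39
Part 3: A2 = 14/39; threaded value p + q = 53; c = 4572; 4572 = 2^2 * 3^2 * 127; sigma = (1 + 2 + 4) * (1 + 3 + 9) * (1 + 127) = 7 * 13 * 128 = 11648; answer 11648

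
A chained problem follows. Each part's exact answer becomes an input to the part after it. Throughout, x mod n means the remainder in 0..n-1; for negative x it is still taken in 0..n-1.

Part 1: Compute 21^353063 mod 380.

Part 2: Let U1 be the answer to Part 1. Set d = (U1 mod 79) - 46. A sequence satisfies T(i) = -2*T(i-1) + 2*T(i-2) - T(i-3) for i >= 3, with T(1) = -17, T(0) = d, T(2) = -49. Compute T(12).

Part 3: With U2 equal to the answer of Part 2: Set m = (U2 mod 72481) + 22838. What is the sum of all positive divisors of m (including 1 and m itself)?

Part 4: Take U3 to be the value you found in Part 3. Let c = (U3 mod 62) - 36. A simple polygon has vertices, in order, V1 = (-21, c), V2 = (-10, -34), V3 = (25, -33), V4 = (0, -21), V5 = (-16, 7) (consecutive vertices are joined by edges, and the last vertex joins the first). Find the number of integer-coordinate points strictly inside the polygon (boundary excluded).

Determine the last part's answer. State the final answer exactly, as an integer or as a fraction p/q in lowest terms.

552

Part 1: squarings mod 380: 21^1=21, 21^2=61, 21^4=301, 21^8=161, 21^16=81, 21^32=101, 21^64=321, 21^128=61, 21^256=301, 21^512=161, 21^1024=81, 21^2048=101, 21^4096=321, 21^8192=61, 21^16384=301, 21^32768=161, 21^65536=81, 21^131072=101, 21^262144=321; 21^353063 = 21^1 * 21^2 * 21^4 * 21^32 * 21^256 * 21^512 * 21^8192 * 21^16384 * 21^65536 * 21^262144 = 281 (mod 380); answer 281
Part 2: U1 = 281; d = -2; T(3) = -2*(-49) + 2*(-17) - 1*(-2) = 66; iterating: T(3)=66, T(4)=-213, T(5)=607, T(6)=-1706, T(7)=4839, T(8)=-13697, T(9)=38778, T(10)=-109789, T(11)=310831, T(12)=-880018; answer -880018
Part 3: U2 = -880018; m = 85073; 85073 = 241 * 353; sigma = (1 + 241) * (1 + 353) = 242 * 354 = 85668; answer 85668
Part 4: U3 = 85668; c = 10; cross terms: (-21*-34 - -10*10)=814, (-10*-33 - 25*-34)=1180, (25*-21 - 0*-33)=-525, (0*7 - -16*-21)=-336, (-16*10 - -21*7)=-13; twice the area = |1120| = 1120; area = 560; boundary points = 11 + 1 + 1 + 4 + 1 = 18; strictly interior points = area - boundary/2 + 1 = 552; answer 552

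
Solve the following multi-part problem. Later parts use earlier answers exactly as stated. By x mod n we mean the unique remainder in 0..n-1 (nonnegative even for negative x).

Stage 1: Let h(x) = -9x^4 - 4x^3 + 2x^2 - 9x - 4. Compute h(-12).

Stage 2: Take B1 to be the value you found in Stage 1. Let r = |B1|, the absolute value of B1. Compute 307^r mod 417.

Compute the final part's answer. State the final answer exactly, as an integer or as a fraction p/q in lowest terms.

415

Stage 1: -9*(-12)^4 - 4*(-12)^3 + 2*(-12)^2 - 9*(-12)^1 - 4 = (-186624) + (6912) + (288) + (108) + (-4) = -179320; answer -179320
Stage 2: B1 = -179320; r = 179320; squarings mod 417: 307^1=307, 307^2=7, 307^4=49, 307^8=316, 307^16=193, 307^32=136, 307^64=148, 307^128=220, 307^256=28, 307^512=367, 307^1024=415, 307^2048=4, 307^4096=16, 307^8192=256, 307^16384=67, 307^32768=319, 307^65536=13, 307^131072=169; 307^179320 = 307^8 * 307^16 * 307^32 * 307^64 * 307^1024 * 307^2048 * 307^4096 * 307^8192 * 307^32768 * 307^131072 = 415 (mod 417); answer 415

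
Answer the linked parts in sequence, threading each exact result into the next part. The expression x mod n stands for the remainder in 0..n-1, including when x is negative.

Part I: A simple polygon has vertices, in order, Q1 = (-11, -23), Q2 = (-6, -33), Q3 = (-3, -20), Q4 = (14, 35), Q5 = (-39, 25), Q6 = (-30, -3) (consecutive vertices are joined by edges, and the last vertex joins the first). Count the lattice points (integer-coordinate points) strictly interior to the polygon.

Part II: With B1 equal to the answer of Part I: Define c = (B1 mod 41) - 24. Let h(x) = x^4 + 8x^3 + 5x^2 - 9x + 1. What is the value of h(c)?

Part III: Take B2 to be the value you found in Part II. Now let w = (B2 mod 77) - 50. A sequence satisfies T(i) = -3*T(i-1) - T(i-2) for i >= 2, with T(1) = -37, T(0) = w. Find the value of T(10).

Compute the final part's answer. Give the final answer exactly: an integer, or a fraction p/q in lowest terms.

203793

Part I: cross terms: (-11*-33 - -6*-23)=225, (-6*-20 - -3*-33)=21, (-3*35 - 14*-20)=175, (14*25 - -39*35)=1715, (-39*-3 - -30*25)=867, (-30*-23 - -11*-3)=657; twice the area = |3660| = 3660; area = 1830; boundary points = 5 + 1 + 1 + 1 + 1 + 1 = 10; strictly interior points = area - boundary/2 + 1 = 1826; answer 1826
Part II: B1 = 1826; c = -2; 1*(-2)^4 + 8*(-2)^3 + 5*(-2)^2 - 9*(-2)^1 + 1 = (16) + (-64) + (20) + (18) + (1) = -9; answer -9
Part III: B2 = -9; w = 18; T(2) = -3*(-37) - 1*(18) = 93; iterating: T(2)=93, T(3)=-242, T(4)=633, T(5)=-1657, T(6)=4338, T(7)=-11357, T(8)=29733, T(9)=-77842, T(10)=203793; answer 203793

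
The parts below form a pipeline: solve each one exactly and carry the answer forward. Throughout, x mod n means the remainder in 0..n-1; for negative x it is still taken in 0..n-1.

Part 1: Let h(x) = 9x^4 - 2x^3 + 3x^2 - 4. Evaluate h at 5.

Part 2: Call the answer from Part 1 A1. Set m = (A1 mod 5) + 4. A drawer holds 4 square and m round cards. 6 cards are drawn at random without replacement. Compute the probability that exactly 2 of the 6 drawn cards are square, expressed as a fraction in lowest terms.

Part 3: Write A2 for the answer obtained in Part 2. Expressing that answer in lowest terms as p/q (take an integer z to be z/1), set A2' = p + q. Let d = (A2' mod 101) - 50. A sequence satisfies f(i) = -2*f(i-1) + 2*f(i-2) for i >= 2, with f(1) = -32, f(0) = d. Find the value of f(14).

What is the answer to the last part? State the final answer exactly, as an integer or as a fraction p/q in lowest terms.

Part 1: 9*(5)^4 - 2*(5)^3 + 3*(5)^2 - 4 = (5625) + (-250) + (75) + (-4) = 5446; answer 5446
Part 2: A1 = 5446; m = 5; total draws C(9,6) = 84; favorable C(4,2)*C(5,4) = 30; P = 5/14; answer 5/14
Part 3: A2 = 5/14; threaded value p + q = 19; d = -31; f(2) = -2*(-32) + 2*(-31) = 2; iterating: f(2)=2, f(3)=-68, f(4)=140, f(5)=-416, f(6)=1112, f(7)=-3056, f(8)=8336, f(9)=-22784, f(10)=62240, f(11)=-170048, f(12)=464576, f(13)=-1269248, f(14)=3467648; answer 3467648

3467648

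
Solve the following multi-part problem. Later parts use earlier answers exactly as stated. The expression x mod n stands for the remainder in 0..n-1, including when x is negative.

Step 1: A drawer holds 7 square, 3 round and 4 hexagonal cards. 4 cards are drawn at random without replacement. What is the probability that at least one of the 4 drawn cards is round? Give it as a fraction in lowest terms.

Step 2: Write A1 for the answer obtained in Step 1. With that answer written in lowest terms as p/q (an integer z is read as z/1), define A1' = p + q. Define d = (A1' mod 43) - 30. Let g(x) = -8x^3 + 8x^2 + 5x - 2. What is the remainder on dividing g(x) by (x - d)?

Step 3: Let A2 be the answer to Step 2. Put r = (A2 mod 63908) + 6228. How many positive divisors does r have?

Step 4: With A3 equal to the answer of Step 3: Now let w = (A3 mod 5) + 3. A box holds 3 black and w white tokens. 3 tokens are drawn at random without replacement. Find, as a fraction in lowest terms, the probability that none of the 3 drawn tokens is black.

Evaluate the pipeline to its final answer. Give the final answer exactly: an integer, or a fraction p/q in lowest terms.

Step 1: total draws C(14,4) = 1001; complement C(11,4) = 330; favorable 1001 - 330 = 671; P = 61/91; answer 61/91
Step 2: A1 = 61/91; threaded value p + q = 152; d = -7; remainder = value at the root: -8*(-7)^3 + 8*(-7)^2 + 5*(-7)^1 - 2 = (2744) + (392) + (-35) + (-2) = 3099; answer 3099
Step 3: A2 = 3099; r = 9327; 9327 = 3 * 3109; number of divisors = (1+1) * (1+1) = 4; answer 4
Step 4: A3 = 4; w = 7; total draws C(10,3) = 120; favorable C(7,3) = 35; P = 7/24; answer 7/24

7/24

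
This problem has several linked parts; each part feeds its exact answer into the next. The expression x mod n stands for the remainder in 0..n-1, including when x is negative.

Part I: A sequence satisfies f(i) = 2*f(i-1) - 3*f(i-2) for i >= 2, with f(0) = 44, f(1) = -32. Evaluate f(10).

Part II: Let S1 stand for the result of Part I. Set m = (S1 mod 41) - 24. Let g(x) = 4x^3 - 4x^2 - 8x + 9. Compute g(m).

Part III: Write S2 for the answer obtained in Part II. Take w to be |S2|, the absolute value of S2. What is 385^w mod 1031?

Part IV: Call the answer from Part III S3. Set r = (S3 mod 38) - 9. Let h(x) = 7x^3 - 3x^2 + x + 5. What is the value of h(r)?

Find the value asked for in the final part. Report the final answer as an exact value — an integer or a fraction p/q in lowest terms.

-1621

Part I: f(2) = 2*(-32) - 3*(44) = -196; iterating: f(2)=-196, f(3)=-296, f(4)=-4, f(5)=880, f(6)=1772, f(7)=904, f(8)=-3508, f(9)=-9728, f(10)=-8932; answer -8932
Part II: S1 = -8932; m = -18; 4*(-18)^3 - 4*(-18)^2 - 8*(-18)^1 + 9 = (-23328) + (-1296) + (144) + (9) = -24471; answer -24471
Part III: S2 = -24471; w = 24471; squarings mod 1031: 385^1=385, 385^2=792, 385^4=416, 385^8=879, 385^16=422, 385^32=752, 385^64=516, 385^128=258, 385^256=580, 385^512=294, 385^1024=863, 385^2048=387, 385^4096=274, 385^8192=844, 385^16384=946; 385^24471 = 385^1 * 385^2 * 385^4 * 385^16 * 385^128 * 385^256 * 385^512 * 385^1024 * 385^2048 * 385^4096 * 385^16384 = 307 (mod 1031); answer 307
Part IV: S3 = 307; r = -6; 7*(-6)^3 - 3*(-6)^2 + 1*(-6)^1 + 5 = (-1512) + (-108) + (-6) + (5) = -1621; answer -1621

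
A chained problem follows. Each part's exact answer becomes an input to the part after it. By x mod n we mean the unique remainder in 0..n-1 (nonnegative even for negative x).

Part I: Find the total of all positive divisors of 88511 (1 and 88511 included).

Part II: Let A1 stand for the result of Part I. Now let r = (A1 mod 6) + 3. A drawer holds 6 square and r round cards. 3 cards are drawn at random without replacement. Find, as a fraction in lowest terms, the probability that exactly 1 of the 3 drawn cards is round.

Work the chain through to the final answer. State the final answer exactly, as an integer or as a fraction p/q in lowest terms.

Part I: 88511 = 61 * 1451; sigma = (1 + 61) * (1 + 1451) = 62 * 1452 = 90024; answer 90024
Part II: A1 = 90024; r = 3; total draws C(9,3) = 84; favorable C(3,1)*C(6,2) = 45; P = 15/28; answer 15/28

15/28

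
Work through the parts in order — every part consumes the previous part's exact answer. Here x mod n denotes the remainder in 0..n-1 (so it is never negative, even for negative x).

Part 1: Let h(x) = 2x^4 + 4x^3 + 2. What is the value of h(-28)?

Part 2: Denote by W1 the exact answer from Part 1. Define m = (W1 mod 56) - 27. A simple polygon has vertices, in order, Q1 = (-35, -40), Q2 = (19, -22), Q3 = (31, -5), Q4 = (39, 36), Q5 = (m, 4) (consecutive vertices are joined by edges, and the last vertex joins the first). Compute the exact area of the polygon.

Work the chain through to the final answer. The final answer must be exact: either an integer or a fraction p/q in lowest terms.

Part 1: 2*(-28)^4 + 4*(-28)^3 + 2 = (1229312) + (-87808) + (2) = 1141506; answer 1141506
Part 2: W1 = 1141506; m = -25; cross terms: (-35*-22 - 19*-40)=1530, (19*-5 - 31*-22)=587, (31*36 - 39*-5)=1311, (39*4 - -25*36)=1056, (-25*-40 - -35*4)=1140; twice the area = |5624| = 5624; area = 2812; answer 2812

2812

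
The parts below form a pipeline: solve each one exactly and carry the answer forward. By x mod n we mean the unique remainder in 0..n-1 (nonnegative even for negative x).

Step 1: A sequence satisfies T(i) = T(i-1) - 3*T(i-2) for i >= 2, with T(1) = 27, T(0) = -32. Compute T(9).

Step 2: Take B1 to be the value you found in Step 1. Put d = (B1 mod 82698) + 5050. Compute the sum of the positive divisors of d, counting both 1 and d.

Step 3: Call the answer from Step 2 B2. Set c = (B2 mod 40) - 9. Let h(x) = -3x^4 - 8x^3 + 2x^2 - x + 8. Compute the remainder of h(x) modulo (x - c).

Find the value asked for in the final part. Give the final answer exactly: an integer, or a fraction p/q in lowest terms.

Step 1: T(2) = 1*(27) - 3*(-32) = 123; iterating: T(2)=123, T(3)=42, T(4)=-327, T(5)=-453, T(6)=528, T(7)=1887, T(8)=303, T(9)=-5358; answer -5358
Step 2: B1 = -5358; d = 82390; 82390 = 2 * 5 * 7 * 11 * 107; sigma = (1 + 2) * (1 + 5) * (1 + 7) * (1 + 11) * (1 + 107) = 3 * 6 * 8 * 12 * 108 = 186624; answer 186624
Step 3: B2 = 186624; c = 15; remainder = value at the root: -3*(15)^4 - 8*(15)^3 + 2*(15)^2 - 1*(15)^1 + 8 = (-151875) + (-27000) + (450) + (-15) + (8) = -178432; answer -178432

-178432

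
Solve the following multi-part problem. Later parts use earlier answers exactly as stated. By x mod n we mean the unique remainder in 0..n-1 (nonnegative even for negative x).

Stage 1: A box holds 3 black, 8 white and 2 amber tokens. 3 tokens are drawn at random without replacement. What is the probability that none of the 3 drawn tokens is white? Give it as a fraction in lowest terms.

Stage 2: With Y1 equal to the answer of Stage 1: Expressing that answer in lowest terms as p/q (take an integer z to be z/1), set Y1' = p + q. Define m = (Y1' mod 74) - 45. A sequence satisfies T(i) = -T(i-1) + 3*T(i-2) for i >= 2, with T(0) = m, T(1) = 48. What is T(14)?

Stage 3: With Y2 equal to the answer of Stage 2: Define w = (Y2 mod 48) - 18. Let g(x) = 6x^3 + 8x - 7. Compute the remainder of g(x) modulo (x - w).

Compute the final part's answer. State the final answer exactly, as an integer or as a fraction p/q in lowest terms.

-4453

Stage 1: total draws C(13,3) = 286; favorable C(5,3) = 10; P = 5/143; answer 5/143
Stage 2: Y1 = 5/143; threaded value p + q = 148; m = -45; T(2) = -1*(48) + 3*(-45) = -183; iterating: T(2)=-183, T(3)=327, T(4)=-876, T(5)=1857, T(6)=-4485, T(7)=10056, T(8)=-23511, T(9)=53679, T(10)=-124212, T(11)=285249, T(12)=-657885, T(13)=1513632, T(14)=-3487287; answer -3487287
Stage 3: Y2 = -3487287; w = -9; remainder = value at the root: 6*(-9)^3 + 8*(-9)^1 - 7 = (-4374) + (-72) + (-7) = -4453; answer -4453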